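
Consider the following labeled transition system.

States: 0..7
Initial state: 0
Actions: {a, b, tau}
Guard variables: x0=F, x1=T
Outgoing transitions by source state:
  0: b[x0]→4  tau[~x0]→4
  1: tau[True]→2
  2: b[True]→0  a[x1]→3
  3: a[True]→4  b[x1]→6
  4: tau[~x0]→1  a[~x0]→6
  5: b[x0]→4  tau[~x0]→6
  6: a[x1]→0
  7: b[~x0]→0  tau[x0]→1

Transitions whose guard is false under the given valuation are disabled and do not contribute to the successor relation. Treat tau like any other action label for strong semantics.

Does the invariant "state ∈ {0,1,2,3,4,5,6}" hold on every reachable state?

Answer: INVARIANT HOLDS

Analysis:
Allowed set {0,1,2,3,4,5,6}
Reachable = {0,1,2,3,4,6}
  0: ok
  1: ok
  2: ok
  3: ok
  4: ok
  6: ok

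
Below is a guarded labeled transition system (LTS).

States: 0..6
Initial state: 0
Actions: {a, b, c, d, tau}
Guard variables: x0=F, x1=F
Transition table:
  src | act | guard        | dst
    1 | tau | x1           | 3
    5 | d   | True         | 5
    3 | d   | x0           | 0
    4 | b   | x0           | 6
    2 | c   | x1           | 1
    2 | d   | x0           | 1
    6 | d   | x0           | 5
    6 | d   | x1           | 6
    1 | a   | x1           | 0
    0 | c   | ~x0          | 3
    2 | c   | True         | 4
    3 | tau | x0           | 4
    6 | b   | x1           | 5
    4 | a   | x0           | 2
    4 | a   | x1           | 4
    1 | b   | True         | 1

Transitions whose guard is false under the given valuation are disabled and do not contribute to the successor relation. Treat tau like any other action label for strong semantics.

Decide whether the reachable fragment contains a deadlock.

R = {0,3}
  0: c→3  [1 exit(s)]
  3: ∅  [no exit]
trace reaching 3: c

Answer: DEADLOCK at state 3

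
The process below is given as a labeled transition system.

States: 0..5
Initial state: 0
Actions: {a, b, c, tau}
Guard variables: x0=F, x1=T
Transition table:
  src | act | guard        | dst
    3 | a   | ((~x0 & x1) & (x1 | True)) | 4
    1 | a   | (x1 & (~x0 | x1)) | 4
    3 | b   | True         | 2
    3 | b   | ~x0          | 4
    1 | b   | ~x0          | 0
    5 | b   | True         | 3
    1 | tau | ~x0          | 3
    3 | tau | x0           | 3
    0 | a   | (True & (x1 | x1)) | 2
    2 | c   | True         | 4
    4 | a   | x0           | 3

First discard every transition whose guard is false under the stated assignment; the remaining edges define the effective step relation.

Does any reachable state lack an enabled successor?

Reach set: {0,2,4}
  0: a→2  [1 out]
  2: c→4  [1 out]
  4: ∅  [no exit]
Path to 4: a·c

Answer: DEADLOCK at state 4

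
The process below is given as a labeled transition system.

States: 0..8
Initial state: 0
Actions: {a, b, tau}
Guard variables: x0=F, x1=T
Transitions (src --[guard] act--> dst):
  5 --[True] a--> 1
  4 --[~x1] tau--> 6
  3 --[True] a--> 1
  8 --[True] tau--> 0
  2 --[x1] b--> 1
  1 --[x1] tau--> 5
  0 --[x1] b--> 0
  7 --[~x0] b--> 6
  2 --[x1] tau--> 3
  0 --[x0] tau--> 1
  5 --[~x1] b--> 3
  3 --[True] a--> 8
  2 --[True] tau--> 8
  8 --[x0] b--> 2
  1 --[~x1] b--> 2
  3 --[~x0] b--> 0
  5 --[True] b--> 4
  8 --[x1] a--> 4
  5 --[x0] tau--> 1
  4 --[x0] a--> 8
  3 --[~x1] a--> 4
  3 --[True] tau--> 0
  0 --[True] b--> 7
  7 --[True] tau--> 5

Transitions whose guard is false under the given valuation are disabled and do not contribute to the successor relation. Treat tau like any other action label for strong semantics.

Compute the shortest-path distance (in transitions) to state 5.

BFS to 5:
  L0 = {0}
  L1 = {7}
  L2 = {5,6}
first hit 5 at d=2 via b·tau

Answer: 2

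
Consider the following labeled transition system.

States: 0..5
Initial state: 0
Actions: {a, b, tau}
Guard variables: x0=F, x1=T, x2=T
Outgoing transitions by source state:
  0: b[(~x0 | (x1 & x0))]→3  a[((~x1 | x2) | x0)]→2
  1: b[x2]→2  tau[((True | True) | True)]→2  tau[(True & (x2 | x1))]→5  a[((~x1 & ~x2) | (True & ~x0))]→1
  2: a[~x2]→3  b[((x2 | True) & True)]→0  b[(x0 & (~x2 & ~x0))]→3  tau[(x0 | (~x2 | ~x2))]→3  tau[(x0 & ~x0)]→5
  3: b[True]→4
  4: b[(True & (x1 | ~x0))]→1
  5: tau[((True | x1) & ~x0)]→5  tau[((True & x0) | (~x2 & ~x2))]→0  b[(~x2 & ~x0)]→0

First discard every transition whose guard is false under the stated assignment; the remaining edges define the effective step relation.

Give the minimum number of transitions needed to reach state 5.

BFS to 5:
  Layer 0: {0}
  Layer 1: {2,3}
  Layer 2: {4}
  Layer 3: {1}
  Layer 4: {5}
5 enters at depth 4; path b·b·b·tau

Answer: 4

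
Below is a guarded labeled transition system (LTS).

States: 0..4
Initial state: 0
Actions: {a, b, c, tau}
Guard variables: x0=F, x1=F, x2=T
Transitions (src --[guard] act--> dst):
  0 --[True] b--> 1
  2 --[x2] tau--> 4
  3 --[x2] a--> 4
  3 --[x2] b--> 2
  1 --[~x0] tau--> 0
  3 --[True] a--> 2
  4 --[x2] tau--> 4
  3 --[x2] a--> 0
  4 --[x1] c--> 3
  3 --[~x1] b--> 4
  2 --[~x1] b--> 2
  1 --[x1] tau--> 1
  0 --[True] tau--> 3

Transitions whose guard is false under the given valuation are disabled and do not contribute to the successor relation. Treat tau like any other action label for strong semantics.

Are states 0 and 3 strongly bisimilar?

Compute ~ classes (split until stable):
  π0 = {{0,1,2,3,4}}
  π1 = {{0,2},{1,4},{3}}
  π2 = {{0},{1},{2},{3},{4}}
Fixed point at round 3; 5 class(es).
class of 0: {0}; class of 3: {3}

Answer: NOT BISIMILAR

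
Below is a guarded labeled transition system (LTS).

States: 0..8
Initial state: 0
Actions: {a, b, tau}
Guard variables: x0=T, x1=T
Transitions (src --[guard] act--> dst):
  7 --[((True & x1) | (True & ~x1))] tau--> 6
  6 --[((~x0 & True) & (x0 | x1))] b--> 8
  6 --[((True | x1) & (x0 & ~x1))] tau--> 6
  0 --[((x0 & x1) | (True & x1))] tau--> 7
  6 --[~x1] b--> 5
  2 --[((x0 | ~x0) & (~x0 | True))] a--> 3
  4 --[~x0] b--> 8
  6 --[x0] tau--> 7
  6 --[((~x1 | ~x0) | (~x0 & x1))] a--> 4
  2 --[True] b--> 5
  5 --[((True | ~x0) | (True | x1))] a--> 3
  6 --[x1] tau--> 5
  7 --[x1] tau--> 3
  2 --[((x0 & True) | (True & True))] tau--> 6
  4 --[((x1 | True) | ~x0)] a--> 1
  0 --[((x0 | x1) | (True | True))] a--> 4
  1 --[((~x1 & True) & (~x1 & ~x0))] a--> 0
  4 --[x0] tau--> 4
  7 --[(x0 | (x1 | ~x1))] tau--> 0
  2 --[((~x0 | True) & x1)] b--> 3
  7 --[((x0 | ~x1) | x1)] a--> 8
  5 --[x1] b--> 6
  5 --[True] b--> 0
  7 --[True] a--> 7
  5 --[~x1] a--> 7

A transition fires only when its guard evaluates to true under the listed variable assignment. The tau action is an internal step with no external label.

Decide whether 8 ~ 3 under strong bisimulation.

Refine partition for ~:
  π0 = {{0,1,2,3,4,5,6,7,8}}
  π1 = {{0,4,7},{1,3,8},{2},{5},{6}}
  π2 = {{0},{1,3,8},{2},{4},{5},{6},{7}}
stable after 3 split(s): 7 block(s)
8∈{1,3,8}, 3∈{1,3,8}

Answer: BISIMILAR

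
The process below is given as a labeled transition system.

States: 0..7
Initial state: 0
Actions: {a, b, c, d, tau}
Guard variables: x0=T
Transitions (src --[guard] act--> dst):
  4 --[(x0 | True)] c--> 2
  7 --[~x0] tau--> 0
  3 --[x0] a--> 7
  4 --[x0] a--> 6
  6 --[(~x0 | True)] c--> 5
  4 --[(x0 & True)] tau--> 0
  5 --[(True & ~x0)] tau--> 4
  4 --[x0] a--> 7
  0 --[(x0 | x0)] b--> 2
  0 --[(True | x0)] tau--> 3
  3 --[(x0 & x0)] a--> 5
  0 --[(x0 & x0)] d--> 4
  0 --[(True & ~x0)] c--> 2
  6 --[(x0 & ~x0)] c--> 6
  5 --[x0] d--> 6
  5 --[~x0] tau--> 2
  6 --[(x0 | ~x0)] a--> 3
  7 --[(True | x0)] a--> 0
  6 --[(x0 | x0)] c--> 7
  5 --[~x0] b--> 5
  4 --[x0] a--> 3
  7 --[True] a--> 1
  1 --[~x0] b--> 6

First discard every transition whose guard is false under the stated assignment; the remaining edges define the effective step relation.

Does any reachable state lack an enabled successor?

R = {0,1,2,3,4,5,6,7}
  0: b→2  d→4  tau→3  [3 out]
  1: ∅  [STUCK]
  2: ∅  [STUCK]
  3: a→5  a→7  [2 out]
  4: a→3  a→6  a→7  c→2  tau→0  [5 out]
  5: d→6  [1 out]
  6: a→3  c→5  c→7  [3 out]
  7: a→0  a→1  [2 out]
trace reaching 1: tau·a·a

Answer: DEADLOCK at state 1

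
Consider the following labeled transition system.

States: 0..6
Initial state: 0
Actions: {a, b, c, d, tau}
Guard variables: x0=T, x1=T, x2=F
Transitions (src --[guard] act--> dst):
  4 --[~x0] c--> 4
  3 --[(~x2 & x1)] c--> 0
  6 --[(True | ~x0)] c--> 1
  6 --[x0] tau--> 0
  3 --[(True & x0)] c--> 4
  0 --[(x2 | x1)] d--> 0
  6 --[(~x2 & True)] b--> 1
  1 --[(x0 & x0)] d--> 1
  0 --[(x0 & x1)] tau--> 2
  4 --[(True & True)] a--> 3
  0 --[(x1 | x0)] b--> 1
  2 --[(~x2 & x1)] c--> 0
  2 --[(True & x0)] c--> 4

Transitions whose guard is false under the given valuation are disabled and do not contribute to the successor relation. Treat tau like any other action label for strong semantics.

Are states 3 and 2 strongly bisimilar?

Answer: BISIMILAR

Working:
Bisimulation quotient by refinement:
  π0 = {{0,1,2,3,4,5,6}}
  π1 = {{0},{1},{2,3},{4},{5},{6}}
6 equivalence class(es) (converged in 2)
[3]={2,3}  [2]={2,3}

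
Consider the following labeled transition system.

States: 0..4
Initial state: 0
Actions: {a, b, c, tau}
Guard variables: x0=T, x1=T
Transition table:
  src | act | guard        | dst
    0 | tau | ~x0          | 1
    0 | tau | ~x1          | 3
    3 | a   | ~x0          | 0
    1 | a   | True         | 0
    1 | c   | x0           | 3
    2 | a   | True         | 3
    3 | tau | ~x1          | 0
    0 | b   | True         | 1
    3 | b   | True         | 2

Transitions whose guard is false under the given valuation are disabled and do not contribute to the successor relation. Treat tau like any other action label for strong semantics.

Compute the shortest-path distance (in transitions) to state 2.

Answer: 3

Working:
BFS to 2:
  Layer 0: {0}
  Layer 1: {1}
  Layer 2: {3}
  Layer 3: {2}
first hit 2 at d=3 via b·c·b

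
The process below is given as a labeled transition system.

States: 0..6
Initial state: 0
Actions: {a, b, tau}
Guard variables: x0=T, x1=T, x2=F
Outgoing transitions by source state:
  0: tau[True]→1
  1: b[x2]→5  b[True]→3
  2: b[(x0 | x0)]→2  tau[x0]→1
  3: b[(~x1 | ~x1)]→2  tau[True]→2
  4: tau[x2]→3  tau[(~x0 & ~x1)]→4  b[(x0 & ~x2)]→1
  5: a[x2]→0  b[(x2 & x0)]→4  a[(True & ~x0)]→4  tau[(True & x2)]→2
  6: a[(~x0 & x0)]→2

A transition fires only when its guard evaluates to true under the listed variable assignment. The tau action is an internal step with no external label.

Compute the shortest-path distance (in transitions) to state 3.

Answer: 2

Trace:
Layered search for 3:
  L0 = {0}
  L1 = {1}
  L2 = {3}
depth(3)=2, e.g. tau·b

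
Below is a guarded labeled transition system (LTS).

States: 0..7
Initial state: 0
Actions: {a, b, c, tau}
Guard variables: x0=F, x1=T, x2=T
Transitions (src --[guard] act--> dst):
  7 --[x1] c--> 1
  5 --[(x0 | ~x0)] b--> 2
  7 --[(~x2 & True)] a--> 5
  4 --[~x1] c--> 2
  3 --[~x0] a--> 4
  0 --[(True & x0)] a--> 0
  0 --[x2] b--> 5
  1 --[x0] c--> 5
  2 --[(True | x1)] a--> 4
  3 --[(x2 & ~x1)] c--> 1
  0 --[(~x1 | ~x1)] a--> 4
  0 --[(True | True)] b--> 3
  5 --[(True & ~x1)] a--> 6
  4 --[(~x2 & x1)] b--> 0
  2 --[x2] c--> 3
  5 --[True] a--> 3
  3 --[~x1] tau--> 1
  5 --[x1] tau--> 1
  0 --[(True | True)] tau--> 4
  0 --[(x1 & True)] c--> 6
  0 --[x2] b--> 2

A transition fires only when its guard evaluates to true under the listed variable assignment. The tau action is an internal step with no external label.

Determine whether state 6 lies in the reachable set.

Answer: REACHABLE

Trace:
12 transition(s) survive guard evaluation.
Layer 0: {0}
Layer 1: {2,3,4,5,6}  cumulative {0,2,3,4,5,6}
Layer 2: {1}  cumulative {0,1,2,3,4,5,6}
R = {0,1,2,3,4,5,6}
trace reaching 6: c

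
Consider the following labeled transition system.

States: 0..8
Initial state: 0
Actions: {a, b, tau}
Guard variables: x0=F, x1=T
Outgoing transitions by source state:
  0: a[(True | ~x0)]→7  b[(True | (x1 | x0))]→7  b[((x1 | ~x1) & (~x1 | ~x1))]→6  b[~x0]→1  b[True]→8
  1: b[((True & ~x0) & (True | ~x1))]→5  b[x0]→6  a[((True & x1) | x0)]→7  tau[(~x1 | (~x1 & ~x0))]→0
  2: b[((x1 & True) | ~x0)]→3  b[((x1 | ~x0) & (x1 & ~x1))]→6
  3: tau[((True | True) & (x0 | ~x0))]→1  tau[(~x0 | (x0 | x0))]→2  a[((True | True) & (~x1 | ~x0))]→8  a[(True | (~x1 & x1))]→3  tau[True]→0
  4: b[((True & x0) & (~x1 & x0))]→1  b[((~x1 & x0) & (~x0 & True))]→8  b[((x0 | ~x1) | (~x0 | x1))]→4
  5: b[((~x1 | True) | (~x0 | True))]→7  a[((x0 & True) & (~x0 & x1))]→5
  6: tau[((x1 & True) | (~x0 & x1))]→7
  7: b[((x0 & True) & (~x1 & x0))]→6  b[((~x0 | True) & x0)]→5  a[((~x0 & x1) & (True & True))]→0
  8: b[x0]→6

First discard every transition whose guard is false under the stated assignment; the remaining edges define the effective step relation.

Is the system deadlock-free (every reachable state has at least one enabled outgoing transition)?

Reachable = {0,1,5,7,8}
  0: a→7  b→1  b→7  b→8  [4 out]
  1: a→7  b→5  [2 out]
  5: b→7  [1 out]
  7: a→0  [1 out]
  8: ∅  [deadlock]
Path to 8: b

Answer: DEADLOCK at state 8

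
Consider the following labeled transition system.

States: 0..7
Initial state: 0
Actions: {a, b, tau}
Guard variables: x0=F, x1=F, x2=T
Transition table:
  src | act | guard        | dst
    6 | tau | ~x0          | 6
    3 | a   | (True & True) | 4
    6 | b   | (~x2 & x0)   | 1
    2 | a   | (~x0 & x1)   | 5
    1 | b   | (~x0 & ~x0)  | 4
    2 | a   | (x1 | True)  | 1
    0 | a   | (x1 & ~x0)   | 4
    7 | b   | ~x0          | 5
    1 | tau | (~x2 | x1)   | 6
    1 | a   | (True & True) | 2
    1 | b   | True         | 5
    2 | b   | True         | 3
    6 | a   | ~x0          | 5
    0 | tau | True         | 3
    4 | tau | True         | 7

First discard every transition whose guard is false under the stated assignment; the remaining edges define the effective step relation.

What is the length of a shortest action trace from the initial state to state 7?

Answer: 3

Analysis:
Breadth-first toward 7:
  Layer 0: {0}
  Layer 1: {3}
  Layer 2: {4}
  Layer 3: {7}
first hit 7 at d=3 via tau·a·tau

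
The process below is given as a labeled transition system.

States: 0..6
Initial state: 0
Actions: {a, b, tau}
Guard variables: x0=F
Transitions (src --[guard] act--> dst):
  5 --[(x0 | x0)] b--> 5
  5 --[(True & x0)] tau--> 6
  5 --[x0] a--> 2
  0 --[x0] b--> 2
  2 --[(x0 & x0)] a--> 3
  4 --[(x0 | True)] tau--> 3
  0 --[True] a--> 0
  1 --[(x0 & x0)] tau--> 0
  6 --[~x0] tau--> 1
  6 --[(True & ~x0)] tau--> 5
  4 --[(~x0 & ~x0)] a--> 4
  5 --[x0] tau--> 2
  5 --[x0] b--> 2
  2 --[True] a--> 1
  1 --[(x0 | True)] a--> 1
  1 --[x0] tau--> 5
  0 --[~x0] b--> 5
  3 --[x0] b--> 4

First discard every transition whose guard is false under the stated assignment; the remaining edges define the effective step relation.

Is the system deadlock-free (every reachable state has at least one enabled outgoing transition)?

Answer: DEADLOCK at state 5

Analysis:
Reachable = {0,5}
  0: a→0  b→5  [2 out]
  5: ∅  [no exit]
trace reaching 5: b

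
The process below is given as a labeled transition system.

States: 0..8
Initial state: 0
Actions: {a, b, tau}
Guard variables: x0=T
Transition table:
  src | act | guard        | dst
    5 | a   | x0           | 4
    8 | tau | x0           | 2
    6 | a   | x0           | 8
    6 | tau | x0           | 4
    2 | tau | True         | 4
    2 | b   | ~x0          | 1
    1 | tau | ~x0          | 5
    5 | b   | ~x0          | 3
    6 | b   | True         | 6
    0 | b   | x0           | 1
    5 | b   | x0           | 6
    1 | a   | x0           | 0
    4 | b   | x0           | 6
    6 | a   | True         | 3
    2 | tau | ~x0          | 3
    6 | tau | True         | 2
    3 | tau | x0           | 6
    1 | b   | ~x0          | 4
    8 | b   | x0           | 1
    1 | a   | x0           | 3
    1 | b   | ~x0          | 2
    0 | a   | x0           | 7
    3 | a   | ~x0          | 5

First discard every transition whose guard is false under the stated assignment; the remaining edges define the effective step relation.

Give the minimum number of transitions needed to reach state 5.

Breadth-first toward 5:
  Layer 0: {0}
  Layer 1: {1,7}
  Layer 2: {3}
  Layer 3: {6}
  Layer 4: {2,4,8}
5 never appears.

Answer: UNREACHABLE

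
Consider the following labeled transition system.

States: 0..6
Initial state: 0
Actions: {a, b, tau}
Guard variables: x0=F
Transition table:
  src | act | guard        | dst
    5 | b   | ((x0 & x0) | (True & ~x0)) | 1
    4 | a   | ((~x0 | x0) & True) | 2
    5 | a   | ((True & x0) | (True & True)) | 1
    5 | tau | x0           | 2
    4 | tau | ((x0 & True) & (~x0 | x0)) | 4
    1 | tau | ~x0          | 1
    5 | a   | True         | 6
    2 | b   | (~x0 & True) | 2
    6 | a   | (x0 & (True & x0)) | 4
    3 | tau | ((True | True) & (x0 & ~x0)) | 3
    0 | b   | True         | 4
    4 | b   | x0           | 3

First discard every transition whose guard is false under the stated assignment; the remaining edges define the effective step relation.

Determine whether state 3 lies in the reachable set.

Answer: UNREACHABLE

Working:
After dropping false guards: 7 live edges.
L0 = {0}
L1 = {4}  cumulative {0,4}
L2 = {2}  cumulative {0,2,4}
R = {0,2,4}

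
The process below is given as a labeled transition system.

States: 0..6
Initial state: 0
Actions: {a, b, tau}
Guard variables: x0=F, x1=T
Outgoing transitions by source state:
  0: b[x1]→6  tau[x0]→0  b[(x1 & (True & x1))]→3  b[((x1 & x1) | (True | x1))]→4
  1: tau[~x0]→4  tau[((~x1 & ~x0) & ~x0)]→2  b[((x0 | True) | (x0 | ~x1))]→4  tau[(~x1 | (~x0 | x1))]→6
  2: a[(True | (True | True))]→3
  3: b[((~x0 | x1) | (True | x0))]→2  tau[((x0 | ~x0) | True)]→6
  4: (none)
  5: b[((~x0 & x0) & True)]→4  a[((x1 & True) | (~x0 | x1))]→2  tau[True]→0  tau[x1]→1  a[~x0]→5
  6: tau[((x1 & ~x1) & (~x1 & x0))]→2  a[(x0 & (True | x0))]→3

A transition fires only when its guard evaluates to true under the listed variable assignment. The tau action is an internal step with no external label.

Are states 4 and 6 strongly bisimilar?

Answer: BISIMILAR

Analysis:
Refine partition for ~:
  π0 = {{0,1,2,3,4,5,6}}
  π1 = {{0},{1,3},{2},{4,6},{5}}
  π2 = {{0},{1},{2},{3},{4,6},{5}}
6 equivalence class(es) (converged in 3)
4∈{4,6}, 6∈{4,6}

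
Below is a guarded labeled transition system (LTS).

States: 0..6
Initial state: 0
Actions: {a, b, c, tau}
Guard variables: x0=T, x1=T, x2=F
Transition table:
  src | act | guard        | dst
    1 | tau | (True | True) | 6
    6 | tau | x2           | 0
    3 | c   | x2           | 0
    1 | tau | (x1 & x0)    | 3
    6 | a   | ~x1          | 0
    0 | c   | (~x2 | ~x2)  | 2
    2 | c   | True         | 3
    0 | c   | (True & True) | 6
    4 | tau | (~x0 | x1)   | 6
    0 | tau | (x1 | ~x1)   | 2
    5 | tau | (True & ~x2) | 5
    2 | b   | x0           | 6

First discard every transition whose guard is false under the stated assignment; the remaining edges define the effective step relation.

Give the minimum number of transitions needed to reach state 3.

Answer: 2

Working:
Breadth-first toward 3:
  depth 0: {0}
  depth 1: {2,6}
  depth 2: {3}
first hit 3 at d=2 via c·c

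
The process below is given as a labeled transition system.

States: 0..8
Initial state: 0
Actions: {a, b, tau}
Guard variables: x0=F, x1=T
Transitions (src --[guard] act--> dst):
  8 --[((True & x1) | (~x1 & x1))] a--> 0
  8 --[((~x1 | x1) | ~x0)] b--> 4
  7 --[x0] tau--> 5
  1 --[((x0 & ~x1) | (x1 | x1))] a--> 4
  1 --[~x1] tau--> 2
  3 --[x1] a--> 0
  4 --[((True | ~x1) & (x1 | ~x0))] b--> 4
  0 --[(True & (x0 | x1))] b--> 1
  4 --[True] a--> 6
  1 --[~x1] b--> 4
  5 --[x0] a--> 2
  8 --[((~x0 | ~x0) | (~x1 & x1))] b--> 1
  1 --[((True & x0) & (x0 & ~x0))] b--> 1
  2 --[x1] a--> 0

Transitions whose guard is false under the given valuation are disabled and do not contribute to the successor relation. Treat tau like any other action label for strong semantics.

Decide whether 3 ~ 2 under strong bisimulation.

Answer: BISIMILAR

Trace:
Bisimulation quotient by refinement:
  π0 = {{0,1,2,3,4,5,6,7,8}}
  π1 = {{0},{1,2,3},{4,8},{5,6,7}}
  π2 = {{0},{1},{2,3},{4},{5,6,7},{8}}
stable after 3 split(s): 6 block(s)
3∈{2,3}, 2∈{2,3}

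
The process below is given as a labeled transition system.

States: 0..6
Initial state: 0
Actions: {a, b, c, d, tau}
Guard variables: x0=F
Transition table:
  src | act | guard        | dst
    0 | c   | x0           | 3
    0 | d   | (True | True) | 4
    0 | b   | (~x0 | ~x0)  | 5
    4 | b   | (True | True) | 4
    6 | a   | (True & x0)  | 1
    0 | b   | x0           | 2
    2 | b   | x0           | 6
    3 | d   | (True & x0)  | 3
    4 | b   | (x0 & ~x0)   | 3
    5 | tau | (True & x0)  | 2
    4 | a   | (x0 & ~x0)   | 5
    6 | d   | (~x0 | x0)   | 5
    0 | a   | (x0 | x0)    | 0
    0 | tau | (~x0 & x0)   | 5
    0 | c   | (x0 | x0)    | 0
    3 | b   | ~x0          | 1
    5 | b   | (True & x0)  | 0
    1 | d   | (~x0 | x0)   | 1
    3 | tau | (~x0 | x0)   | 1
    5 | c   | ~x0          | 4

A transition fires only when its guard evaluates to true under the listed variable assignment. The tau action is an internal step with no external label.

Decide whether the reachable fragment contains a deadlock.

Answer: DEADLOCK-FREE

Analysis:
R = {0,4,5}
  0: b→5  d→4  [2 out]
  4: b→4  [1 out]
  5: c→4  [1 out]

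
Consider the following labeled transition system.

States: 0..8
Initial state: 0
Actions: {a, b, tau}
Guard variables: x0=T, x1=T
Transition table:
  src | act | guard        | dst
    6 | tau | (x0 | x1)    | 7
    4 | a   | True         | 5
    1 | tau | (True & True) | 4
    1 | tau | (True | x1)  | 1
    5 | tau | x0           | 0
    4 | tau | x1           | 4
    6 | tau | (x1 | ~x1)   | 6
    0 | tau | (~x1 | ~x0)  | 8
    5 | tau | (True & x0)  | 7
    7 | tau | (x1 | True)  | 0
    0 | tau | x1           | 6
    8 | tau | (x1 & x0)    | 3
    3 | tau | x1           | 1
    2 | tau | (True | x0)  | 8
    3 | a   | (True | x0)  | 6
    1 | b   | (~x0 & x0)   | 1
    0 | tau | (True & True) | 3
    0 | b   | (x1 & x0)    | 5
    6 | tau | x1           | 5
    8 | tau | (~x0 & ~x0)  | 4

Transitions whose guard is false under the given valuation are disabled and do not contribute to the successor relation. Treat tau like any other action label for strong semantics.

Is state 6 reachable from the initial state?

After dropping false guards: 17 live edges.
L0 = {0}
L1 = {3,5,6}  cumulative {0,3,5,6}
L2 = {1,7}  cumulative {0,1,3,5,6,7}
L3 = {4}  cumulative {0,1,3,4,5,6,7}
R = {0,1,3,4,5,6,7}
Path to 6: tau

Answer: REACHABLE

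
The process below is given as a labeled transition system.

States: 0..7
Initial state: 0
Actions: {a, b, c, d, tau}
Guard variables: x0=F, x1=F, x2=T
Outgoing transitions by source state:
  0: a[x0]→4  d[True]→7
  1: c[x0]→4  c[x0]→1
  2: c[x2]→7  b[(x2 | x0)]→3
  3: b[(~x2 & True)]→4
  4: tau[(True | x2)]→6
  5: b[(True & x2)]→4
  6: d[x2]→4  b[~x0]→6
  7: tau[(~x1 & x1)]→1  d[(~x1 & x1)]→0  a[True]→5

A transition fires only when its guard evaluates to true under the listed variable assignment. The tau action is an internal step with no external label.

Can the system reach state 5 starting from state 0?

Answer: REACHABLE

Trace:
After dropping false guards: 8 live edges.
L0 = {0}
L1 = {7}  total {0,7}
L2 = {5}  total {0,5,7}
L3 = {4}  total {0,4,5,7}
L4 = {6}  total {0,4,5,6,7}
Reachable = {0,4,5,6,7}
Path to 5: d·a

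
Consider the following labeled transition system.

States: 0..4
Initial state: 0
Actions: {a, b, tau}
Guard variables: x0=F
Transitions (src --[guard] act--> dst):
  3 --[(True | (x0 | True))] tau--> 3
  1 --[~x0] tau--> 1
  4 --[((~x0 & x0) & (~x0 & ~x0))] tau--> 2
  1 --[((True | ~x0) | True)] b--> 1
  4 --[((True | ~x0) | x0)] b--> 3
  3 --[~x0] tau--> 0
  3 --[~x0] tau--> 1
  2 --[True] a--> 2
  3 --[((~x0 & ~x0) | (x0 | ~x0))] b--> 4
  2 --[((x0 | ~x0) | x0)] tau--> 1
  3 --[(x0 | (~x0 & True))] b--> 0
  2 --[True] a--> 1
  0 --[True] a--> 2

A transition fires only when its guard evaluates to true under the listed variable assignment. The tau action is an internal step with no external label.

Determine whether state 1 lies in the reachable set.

Answer: REACHABLE

Trace:
Guard filter leaves 12 enabled edge(s).
Layer 0: {0}
Layer 1: {2}  now seen {0,2}
Layer 2: {1}  now seen {0,1,2}
Reachable = {0,1,2}
Path to 1: a·a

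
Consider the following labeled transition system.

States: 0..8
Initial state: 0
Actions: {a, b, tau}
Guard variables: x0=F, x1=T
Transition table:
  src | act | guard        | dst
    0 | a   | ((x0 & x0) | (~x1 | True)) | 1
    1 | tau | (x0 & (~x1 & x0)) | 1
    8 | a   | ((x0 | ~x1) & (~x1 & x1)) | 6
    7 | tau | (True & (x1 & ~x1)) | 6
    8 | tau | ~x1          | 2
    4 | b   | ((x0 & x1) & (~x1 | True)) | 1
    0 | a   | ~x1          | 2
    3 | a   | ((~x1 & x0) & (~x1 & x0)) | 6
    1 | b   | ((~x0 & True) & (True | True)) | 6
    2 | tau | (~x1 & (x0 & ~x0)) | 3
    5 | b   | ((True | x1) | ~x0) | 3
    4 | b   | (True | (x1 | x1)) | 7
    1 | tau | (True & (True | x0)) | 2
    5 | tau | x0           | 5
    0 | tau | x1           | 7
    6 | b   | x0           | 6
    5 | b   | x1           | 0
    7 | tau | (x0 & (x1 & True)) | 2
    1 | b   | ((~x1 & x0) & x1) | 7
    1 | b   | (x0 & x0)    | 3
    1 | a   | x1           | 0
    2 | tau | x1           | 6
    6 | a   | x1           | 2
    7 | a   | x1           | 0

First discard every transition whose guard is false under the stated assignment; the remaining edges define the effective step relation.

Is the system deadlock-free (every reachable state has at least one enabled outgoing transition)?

Answer: DEADLOCK-FREE

Trace:
R = {0,1,2,6,7}
  0: a→1  tau→7  [2 out]
  1: a→0  b→6  tau→2  [3 out]
  2: tau→6  [1 out]
  6: a→2  [1 out]
  7: a→0  [1 out]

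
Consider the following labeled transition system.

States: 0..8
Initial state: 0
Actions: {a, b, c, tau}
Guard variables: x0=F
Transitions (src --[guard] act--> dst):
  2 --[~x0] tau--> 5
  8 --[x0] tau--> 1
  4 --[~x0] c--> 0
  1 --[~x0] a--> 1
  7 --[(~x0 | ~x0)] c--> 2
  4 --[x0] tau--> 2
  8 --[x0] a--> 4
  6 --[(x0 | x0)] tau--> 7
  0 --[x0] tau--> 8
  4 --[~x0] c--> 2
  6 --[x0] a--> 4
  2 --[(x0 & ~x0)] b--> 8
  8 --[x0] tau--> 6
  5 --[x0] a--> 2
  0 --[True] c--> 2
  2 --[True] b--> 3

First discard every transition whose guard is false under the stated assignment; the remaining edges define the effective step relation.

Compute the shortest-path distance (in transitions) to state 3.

Answer: 2

Working:
BFS to 3:
  Layer 0: {0}
  Layer 1: {2}
  Layer 2: {3,5}
3 enters at depth 2; path c·b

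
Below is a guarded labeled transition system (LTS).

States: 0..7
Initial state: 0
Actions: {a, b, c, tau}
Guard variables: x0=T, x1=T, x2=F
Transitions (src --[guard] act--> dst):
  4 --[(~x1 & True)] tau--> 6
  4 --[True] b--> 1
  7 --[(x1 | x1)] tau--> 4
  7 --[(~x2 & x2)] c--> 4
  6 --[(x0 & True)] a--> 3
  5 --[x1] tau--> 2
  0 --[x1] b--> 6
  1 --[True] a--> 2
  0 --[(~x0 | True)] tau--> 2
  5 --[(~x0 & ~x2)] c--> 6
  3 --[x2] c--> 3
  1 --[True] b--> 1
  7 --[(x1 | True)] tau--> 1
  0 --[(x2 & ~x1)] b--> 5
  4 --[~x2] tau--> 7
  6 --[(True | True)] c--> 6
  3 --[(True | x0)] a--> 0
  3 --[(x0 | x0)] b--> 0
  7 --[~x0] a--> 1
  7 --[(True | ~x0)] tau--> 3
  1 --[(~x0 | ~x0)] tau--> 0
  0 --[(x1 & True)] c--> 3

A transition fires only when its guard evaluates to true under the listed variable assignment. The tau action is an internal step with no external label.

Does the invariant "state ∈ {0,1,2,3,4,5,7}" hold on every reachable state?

Answer: INVARIANT VIOLATED at state 6

Analysis:
Inv-set: {0,1,2,3,4,5,7}
Reach set: {0,2,3,6}
  0: safe
  2: safe
  3: safe
  6: VIOLATES
counterexample path to 6: b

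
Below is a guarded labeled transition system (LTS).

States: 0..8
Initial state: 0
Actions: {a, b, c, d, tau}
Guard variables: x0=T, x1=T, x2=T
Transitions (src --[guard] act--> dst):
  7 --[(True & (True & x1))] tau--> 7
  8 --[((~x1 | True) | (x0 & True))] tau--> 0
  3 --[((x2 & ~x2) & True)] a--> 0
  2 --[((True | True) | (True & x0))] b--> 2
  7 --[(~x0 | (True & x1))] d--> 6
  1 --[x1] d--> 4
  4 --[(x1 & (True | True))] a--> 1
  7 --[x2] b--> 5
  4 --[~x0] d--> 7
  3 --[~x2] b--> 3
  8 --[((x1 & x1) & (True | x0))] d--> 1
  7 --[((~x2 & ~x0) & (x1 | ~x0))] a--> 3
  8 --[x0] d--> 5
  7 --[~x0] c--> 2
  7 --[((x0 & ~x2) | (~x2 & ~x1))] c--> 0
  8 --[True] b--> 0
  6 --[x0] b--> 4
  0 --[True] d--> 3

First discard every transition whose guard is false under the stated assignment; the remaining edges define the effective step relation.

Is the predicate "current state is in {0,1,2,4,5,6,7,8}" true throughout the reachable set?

Answer: INVARIANT VIOLATED at state 3

Working:
Inv-set: {0,1,2,4,5,6,7,8}
Reachable = {0,3}
  0: safe
  3: VIOLATES
witness against invariant: d → 3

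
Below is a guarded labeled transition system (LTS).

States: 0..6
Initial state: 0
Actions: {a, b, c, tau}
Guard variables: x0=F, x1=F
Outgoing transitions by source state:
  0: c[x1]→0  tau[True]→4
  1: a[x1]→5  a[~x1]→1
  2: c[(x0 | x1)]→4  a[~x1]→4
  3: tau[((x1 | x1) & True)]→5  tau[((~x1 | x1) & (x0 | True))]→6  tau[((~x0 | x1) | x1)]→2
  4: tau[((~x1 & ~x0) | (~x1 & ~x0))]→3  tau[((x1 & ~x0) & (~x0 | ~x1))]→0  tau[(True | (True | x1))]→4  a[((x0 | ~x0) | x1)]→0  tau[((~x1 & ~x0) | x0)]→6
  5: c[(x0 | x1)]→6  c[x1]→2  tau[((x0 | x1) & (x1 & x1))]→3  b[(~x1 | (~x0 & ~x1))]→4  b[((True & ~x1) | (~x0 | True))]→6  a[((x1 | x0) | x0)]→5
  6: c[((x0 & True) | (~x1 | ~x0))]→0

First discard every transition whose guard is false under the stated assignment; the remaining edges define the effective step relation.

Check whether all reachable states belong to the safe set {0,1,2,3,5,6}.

Safe = {0,1,2,3,5,6}
Reachable = {0,2,3,4,6}
  0: safe
  2: safe
  3: safe
  4: ✗ unsafe
  6: safe
witness against invariant: tau → 4

Answer: INVARIANT VIOLATED at state 4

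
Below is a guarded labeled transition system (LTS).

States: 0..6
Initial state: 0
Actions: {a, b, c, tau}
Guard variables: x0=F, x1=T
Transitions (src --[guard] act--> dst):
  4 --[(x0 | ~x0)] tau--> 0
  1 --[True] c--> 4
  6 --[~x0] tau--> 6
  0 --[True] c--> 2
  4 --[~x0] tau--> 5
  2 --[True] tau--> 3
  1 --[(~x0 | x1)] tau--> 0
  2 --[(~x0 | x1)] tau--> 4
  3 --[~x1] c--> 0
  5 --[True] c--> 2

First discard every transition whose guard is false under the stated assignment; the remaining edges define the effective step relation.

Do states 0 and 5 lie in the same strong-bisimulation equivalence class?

Refine partition for ~:
  P[0] = {{0,1,2,3,4,5,6}}
  P[1] = {{0,5},{1},{2,4,6},{3}}
  P[2] = {{0,5},{1},{2},{3},{4},{6}}
6 equivalence class(es) (converged in 3)
[0]={0,5}  [5]={0,5}

Answer: BISIMILAR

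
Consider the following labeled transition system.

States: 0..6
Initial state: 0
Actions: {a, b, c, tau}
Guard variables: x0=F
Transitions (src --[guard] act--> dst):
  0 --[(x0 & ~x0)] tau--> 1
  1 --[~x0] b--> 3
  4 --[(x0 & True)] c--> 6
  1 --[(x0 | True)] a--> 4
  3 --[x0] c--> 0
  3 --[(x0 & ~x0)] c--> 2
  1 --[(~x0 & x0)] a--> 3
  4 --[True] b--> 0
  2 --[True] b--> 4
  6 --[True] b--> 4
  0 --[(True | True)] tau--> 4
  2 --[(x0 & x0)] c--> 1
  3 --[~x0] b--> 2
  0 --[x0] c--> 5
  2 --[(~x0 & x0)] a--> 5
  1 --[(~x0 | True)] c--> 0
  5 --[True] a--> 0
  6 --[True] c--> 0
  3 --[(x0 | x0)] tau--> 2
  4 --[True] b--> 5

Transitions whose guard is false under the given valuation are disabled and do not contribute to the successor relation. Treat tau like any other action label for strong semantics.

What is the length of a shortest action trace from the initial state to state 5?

Layered search for 5:
  depth 0: {0}
  depth 1: {4}
  depth 2: {5}
first hit 5 at d=2 via tau·b

Answer: 2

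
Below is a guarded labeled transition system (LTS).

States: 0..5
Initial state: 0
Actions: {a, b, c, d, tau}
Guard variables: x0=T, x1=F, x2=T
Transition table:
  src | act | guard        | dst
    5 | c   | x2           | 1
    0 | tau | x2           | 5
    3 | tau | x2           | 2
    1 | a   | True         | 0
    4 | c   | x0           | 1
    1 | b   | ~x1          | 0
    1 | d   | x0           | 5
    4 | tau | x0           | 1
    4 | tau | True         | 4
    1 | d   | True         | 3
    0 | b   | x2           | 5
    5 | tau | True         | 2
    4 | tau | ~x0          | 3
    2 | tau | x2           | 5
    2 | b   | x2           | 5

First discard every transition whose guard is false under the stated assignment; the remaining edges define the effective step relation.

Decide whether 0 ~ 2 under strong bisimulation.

Compute ~ classes (split until stable):
  P[0] = {{0,1,2,3,4,5}}
  P[1] = {{0,2},{1},{3},{4,5}}
  P[2] = {{0,2},{1},{3},{4},{5}}
Fixed point at round 3; 5 class(es).
class of 0: {0,2}; class of 2: {0,2}

Answer: BISIMILAR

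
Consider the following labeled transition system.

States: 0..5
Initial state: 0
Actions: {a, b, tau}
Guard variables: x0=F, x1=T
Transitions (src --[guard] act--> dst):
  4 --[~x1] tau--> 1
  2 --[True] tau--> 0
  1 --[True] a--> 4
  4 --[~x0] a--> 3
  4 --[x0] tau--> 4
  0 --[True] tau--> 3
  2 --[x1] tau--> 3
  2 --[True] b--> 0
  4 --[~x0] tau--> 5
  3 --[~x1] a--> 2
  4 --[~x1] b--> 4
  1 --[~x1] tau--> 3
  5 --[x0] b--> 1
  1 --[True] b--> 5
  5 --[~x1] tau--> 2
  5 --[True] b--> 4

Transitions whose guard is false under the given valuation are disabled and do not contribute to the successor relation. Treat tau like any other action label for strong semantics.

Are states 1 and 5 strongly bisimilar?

Answer: NOT BISIMILAR

Trace:
Compute ~ classes (split until stable):
  π0 = {{0,1,2,3,4,5}}
  π1 = {{0},{1},{2},{3},{4},{5}}
stable after 2 split(s): 6 block(s)
[1]={1}  [5]={5}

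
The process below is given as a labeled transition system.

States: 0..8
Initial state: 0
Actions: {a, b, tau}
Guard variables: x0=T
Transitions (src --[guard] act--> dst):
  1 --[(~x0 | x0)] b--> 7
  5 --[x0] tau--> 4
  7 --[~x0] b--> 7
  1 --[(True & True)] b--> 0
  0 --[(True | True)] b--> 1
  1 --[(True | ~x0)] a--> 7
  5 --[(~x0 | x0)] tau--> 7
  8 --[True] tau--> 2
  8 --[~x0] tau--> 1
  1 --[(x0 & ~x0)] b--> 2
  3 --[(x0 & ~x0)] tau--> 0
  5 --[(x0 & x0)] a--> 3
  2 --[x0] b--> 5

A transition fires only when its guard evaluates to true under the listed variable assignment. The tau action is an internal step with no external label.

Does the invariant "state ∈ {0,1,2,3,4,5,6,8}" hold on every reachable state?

Safe = {0,1,2,3,4,5,6,8}
Reach set: {0,1,7}
  0: ✓
  1: ✓
  7: outside
reach 7 via b·b — violates

Answer: INVARIANT VIOLATED at state 7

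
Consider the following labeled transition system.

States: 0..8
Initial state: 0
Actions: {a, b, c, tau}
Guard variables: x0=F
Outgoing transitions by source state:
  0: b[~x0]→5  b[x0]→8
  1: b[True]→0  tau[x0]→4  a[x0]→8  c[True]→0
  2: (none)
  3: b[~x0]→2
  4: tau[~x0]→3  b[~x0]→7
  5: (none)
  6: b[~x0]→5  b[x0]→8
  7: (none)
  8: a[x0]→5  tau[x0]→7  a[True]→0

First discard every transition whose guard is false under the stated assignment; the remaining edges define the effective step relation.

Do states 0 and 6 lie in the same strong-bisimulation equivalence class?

Answer: BISIMILAR

Working:
Refine partition for ~:
  π0 = {{0,1,2,3,4,5,6,7,8}}
  π1 = {{0,3,6},{1},{2,5,7},{4},{8}}
Fixed point at round 2; 5 class(es).
0∈{0,3,6}, 6∈{0,3,6}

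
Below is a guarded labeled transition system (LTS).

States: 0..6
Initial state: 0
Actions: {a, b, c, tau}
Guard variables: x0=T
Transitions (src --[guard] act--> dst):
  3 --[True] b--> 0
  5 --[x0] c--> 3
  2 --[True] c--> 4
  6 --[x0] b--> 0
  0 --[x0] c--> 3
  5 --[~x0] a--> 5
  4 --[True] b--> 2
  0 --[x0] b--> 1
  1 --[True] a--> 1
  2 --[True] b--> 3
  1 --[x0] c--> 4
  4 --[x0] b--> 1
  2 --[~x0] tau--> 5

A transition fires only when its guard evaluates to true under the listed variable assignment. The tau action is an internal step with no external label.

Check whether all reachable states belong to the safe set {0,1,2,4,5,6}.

Safe = {0,1,2,4,5,6}
Reach set: {0,1,2,3,4}
  0: safe
  1: safe
  2: safe
  3: VIOLATES
  4: safe
counterexample path to 3: c

Answer: INVARIANT VIOLATED at state 3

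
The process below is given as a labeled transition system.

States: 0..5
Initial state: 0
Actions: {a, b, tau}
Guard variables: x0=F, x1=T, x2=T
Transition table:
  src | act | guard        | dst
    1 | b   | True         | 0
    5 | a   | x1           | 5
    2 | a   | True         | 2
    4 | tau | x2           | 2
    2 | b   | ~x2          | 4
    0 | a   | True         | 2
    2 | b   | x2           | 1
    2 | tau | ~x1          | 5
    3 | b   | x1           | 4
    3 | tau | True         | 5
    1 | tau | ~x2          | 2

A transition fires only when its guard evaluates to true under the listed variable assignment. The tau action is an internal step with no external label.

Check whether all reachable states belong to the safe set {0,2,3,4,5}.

Inv-set: {0,2,3,4,5}
Reach set: {0,1,2}
  0: safe
  1: VIOLATES
  2: safe
reach 1 via a·b — violates

Answer: INVARIANT VIOLATED at state 1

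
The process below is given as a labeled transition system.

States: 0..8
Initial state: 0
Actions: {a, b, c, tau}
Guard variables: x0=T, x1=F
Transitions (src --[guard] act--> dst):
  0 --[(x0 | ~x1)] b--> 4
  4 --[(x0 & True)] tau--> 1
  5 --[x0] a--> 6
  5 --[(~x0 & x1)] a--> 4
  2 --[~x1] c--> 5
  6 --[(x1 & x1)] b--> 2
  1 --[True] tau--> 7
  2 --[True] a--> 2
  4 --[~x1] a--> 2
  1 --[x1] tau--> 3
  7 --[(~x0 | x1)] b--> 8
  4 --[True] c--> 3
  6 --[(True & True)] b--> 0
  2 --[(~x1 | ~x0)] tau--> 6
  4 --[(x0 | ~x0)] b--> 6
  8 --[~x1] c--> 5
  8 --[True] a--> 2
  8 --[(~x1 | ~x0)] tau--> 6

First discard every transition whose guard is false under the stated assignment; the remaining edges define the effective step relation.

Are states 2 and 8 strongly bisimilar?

Compute ~ classes (split until stable):
  π0 = {{0,1,2,3,4,5,6,7,8}}
  π1 = {{0,6},{1},{2,8},{3,7},{4},{5}}
  π2 = {{0},{1},{2,8},{3,7},{4},{5},{6}}
Fixed point at round 3; 7 class(es).
[2]={2,8}  [8]={2,8}

Answer: BISIMILAR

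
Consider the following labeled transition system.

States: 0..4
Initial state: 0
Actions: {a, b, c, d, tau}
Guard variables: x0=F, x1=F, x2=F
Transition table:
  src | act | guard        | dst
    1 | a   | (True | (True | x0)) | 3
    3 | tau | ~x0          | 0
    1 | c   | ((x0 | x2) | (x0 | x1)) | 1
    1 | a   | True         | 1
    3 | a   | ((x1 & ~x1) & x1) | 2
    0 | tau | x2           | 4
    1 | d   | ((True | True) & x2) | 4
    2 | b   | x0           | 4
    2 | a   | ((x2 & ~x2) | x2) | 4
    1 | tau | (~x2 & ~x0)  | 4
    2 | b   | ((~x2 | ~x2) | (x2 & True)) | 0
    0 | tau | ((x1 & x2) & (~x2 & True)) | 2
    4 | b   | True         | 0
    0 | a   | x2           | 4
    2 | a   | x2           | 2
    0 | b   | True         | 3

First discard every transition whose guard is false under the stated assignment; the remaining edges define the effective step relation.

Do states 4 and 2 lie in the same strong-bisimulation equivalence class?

Answer: BISIMILAR

Trace:
Refine partition for ~:
  round 0: {{0,1,2,3,4}}
  round 1: {{0,2,4},{1},{3}}
  round 2: {{0},{1},{2,4},{3}}
stable after 3 split(s): 4 block(s)
4∈{2,4}, 2∈{2,4}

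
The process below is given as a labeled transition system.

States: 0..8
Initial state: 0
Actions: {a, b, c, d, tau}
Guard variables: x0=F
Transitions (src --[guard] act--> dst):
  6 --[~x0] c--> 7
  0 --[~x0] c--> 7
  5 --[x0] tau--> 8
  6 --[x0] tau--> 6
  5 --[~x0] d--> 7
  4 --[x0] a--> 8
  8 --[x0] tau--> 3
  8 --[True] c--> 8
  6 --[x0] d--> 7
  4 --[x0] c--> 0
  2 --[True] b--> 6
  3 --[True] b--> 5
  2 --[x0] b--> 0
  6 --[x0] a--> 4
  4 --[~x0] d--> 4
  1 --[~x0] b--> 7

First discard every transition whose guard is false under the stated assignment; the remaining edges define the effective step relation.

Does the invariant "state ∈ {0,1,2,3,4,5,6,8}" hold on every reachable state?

Allowed set {0,1,2,3,4,5,6,8}
R = {0,7}
  0: ✓
  7: ✗ unsafe
counterexample path to 7: c

Answer: INVARIANT VIOLATED at state 7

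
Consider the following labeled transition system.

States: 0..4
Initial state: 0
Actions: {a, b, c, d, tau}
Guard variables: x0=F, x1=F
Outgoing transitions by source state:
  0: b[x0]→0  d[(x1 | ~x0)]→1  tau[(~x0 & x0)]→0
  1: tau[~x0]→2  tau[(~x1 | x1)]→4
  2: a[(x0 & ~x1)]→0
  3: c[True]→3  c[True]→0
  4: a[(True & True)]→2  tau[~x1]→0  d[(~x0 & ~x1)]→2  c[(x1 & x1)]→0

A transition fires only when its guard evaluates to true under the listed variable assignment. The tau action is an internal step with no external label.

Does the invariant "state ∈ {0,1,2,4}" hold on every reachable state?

Answer: INVARIANT HOLDS

Trace:
Inv-set: {0,1,2,4}
Reach set: {0,1,2,4}
  0: ok
  1: ok
  2: ok
  4: ok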